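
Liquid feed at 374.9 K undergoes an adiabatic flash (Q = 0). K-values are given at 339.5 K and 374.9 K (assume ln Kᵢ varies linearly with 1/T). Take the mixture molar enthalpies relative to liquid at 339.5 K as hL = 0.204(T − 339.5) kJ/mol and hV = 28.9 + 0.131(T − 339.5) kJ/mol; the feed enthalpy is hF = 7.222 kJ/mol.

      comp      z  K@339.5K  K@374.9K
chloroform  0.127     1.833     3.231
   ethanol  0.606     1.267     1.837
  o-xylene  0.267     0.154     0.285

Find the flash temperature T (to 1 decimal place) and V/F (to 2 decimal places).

Adiabatic flash: solve Rachford–Rice at each trial T, then check hF = ψ·hV(T) + (1−ψ)·hL(T).
  T = 339.5 K: K = (1.833, 1.267, 0.154), RR gives ψ = 0.124, H_out = 3.596 kJ/mol
  T = 374.9 K: K = (3.231, 1.837, 0.285), RR gives ψ = 0.757, H_out = 27.134 kJ/mol
  T = 357.2 K: K = (2.468, 1.540, 0.213), RR gives ψ = 0.528, H_out = 18.180 kJ/mol
  T = 348.4 K: K = (2.137, 1.401, 0.182), RR gives ψ = 0.370, H_out = 12.266 kJ/mol
  T = 343.9 K: K = (1.979, 1.332, 0.167), RR gives ψ = 0.262, H_out = 8.382 kJ/mol
  T = 341.7 K: K = (1.905, 1.300, 0.161), RR gives ψ = 0.198, H_out = 6.142 kJ/mol
  T = 342.8 K: K = (1.942, 1.316, 0.164), RR gives ψ = 0.231, H_out = 7.296 kJ/mol
Linear interpolation between T = 341.7 (H_out = 6.142) and T = 342.8 (H_out = 7.296) on hF = 7.222 gives T ≈ 342.7 K, at which ψ = 0.23.

T = 342.7 K, V/F = 0.23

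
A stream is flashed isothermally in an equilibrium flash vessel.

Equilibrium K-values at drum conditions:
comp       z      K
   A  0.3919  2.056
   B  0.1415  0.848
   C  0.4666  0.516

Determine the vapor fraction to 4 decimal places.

Material balance + equilibrium reduce to Σ zᵢ(Kᵢ−1)/(1+ψ(Kᵢ−1)) = 0.
g(0) = ΣzᵢKᵢ − 1 = 0.1665 and g(1) = 1 − Σzᵢ/Kᵢ = -0.2617, so a root lies in (0, 1).
Newton iteration, ψ⁰ = 0.7:
  ψ = 0.7000: g = -0.12767, g' = -0.3986 → ψ = 0.3797
  ψ = 0.3797: g = -0.00410, g' = -0.3904 → ψ = 0.3692
Converged at ψ = 0.3692.

ψ = 0.3692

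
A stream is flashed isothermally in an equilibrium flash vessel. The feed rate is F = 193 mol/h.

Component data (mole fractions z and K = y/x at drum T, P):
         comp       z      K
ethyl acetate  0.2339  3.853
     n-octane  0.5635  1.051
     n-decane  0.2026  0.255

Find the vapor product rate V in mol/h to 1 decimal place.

V = 116.1 mol/h

Newton–Raphson from β = 0.5:
  β = 0.5000: g = 0.06250, g' = -0.6103 → β = 0.6024
  β = 0.6024: g = -0.00049, g' = -0.6291 → β = 0.6016
Converged at β = 0.6016.
Then V = β·F = 0.6016·193 = 116.1 mol/h and L = F − V = 76.9 mol/h.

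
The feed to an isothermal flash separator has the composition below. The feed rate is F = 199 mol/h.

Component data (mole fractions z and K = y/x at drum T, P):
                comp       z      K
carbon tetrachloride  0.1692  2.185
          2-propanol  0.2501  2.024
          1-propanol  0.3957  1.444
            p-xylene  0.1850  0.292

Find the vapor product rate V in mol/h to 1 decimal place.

Let β = V/F and solve Σ zᵢ(Kᵢ−1)/(1+β(Kᵢ−1)) = 0.
g(0) = ΣzᵢKᵢ − 1 = 0.5013 and g(1) = 1 − Σzᵢ/Kᵢ = -0.1086, so a root lies in (0, 1).
Newton–Raphson from β = 0.52:
  β = 0.5200: g = 0.22661, g' = -0.4864 → β = 0.9859
  β = 0.9859: g = -0.09161, g' = -1.1701 → β = 0.9076
  β = 0.9076: g = -0.01189, g' = -0.8911 → β = 0.8943
  β = 0.8943: g = -0.00023, g' = -0.8564 → β = 0.8940
Converged at β = 0.8940.
Then V = β·F = 0.8940·199 = 177.9 mol/h and L = F − V = 21.1 mol/h.

V = 177.9 mol/h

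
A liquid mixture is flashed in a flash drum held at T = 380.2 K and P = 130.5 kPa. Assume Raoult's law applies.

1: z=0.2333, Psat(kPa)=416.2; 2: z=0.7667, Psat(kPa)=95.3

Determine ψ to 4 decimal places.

ψ = 0.5147

Raoult's law: Kᵢ = Pᵢˢᵃᵗ/P = Pᵢˢᵃᵗ/130.5.
  K_1 = 416.2/130.5 = 3.189272, K_2 = 95.3/130.5 = 0.730268
Let ψ = V/F and solve Σ zᵢ(Kᵢ−1)/(1+ψ(Kᵢ−1)) = 0.
Check two-phase: ΣzᵢKᵢ = 1.3040 > 1 and Σzᵢ/Kᵢ = 1.1230 > 1, so g(0) = 0.3040 > 0 and g(1) = -0.1230 < 0.
Binary case is linear: z₁(K₁−1)(1+ψ(K₂−1)) + z₂(K₂−1)(1+ψ(K₁−1)) = 0
⇒ ψ = [z₁(K₁−1)+z₂(K₂−1)] / [−(K₁−1)(K₂−1)] = 0.30395/0.59052 = 0.5147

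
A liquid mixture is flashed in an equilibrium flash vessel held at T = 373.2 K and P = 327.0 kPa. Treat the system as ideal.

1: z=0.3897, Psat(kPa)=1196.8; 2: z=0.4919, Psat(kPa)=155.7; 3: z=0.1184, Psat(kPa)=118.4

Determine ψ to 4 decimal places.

ψ = 0.4825

Raoult's law: Kᵢ = Pᵢˢᵃᵗ/P = Pᵢˢᵃᵗ/327.0.
  K_1 = 1196.8/327.0 = 3.659939, K_2 = 155.7/327.0 = 0.476147, K_3 = 118.4/327.0 = 0.362080
Rachford–Rice: g(ψ) = Σ zᵢ(Kᵢ−1)/(1+ψ(Kᵢ−1)) = 0.
Feasibility: ΣzᵢKᵢ = 1.7034, Σzᵢ/Kᵢ = 1.4666 — both > 1, two phases present.
Newton iteration, ψ⁰ = 0.5:
  ψ = 0.5000: g = -0.01514, g' = -0.8596 → ψ = 0.4824
  ψ = 0.4824: g = 0.00010, g' = -0.8712 → ψ = 0.4825
Converged at ψ = 0.4825.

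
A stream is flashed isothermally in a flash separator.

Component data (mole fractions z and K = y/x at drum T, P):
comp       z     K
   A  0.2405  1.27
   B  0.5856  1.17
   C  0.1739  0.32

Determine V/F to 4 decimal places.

Iterate (Newton) starting at V/F = 0.5:
  V/F = 0.5000: g = -0.03021, g' = -0.2126 → V/F = 0.3579
  V/F = 0.3579: g = -0.00324, g' = -0.1701 → V/F = 0.3389
  V/F = 0.3389: g = -0.00004, g' = -0.1656 → V/F = 0.3386
Converged at V/F = 0.3386.

V/F = 0.3386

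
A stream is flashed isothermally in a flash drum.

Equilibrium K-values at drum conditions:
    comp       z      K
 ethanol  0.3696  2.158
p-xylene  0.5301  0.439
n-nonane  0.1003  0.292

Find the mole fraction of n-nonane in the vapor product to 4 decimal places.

y_n-nonane = 0.0312

Rachford–Rice: g(ψ) = Σ zᵢ(Kᵢ−1)/(1+ψ(Kᵢ−1)) = 0.
Check two-phase: ΣzᵢKᵢ = 1.0596 > 1 and Σzᵢ/Kᵢ = 1.7223 > 1, so g(0) = 0.0596 > 0 and g(1) = -0.7223 < 0.
Newton iteration, ψ⁰ = 0.5:
  ψ = 0.5000: g = -0.25219, g' = -0.6415 → ψ = 0.1069
  ψ = 0.1069: g = -0.01233, g' = -0.6401 → ψ = 0.0876
  ψ = 0.0876: g = 0.00010, g' = -0.6502 → ψ = 0.0878
Converged at ψ = 0.0878.
Compositions from xᵢ = zᵢ/(1+ψ(Kᵢ−1)), yᵢ = Kᵢxᵢ:
  ethanol: x = 0.3355, y = 0.7240
  p-xylene: x = 0.5576, y = 0.2448
  n-nonane: x = 0.1069, y = 0.0312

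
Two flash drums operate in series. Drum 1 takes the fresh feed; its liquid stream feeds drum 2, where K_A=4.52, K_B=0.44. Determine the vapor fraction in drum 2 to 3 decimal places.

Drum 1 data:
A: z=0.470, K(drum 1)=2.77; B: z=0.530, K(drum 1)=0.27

Drum 1:
Material balance + equilibrium reduce to Σ zᵢ(Kᵢ−1)/(1+ψ₁(Kᵢ−1)) = 0.
Check two-phase: ΣzᵢKᵢ = 1.445 > 1 and Σzᵢ/Kᵢ = 2.133 > 1, so g(0) = 0.445 > 0 and g(1) = -1.133 < 0.
Binary case is linear: z₁(K₁−1)(1+ψ₁(K₂−1)) + z₂(K₂−1)(1+ψ₁(K₁−1)) = 0
⇒ ψ₁ = [z₁(K₁−1)+z₂(K₂−1)] / [−(K₁−1)(K₂−1)] = 0.4450/1.2921 = 0.344
Drum-1 compositions:
  A: x = 0.292, y = 0.809
  B: x = 0.708, y = 0.191
Drum-2 feed = drum-1 liquid: z₂ = (0.2920, 0.7080).
Drum 2:
Let ψ₂ = V/F and solve Σ zᵢ(Kᵢ−1)/(1+ψ₂(Kᵢ−1)) = 0.
g(0) = ΣzᵢKᵢ − 1 = 0.631 and g(1) = 1 − Σzᵢ/Kᵢ = -0.674, so a root lies in (0, 1).
Binary case is linear: z₁(K₁−1)(1+ψ₂(K₂−1)) + z₂(K₂−1)(1+ψ₂(K₁−1)) = 0
⇒ ψ₂ = [z₁(K₁−1)+z₂(K₂−1)] / [−(K₁−1)(K₂−1)] = 0.6314/1.9712 = 0.320
  A: x = 0.137, y = 0.620
  B: x = 0.863, y = 0.380

V/F (drum 2) = 0.320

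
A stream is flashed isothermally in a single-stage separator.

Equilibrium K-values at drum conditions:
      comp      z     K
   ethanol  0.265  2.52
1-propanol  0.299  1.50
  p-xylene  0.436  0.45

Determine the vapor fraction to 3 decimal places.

ψ = 0.536

Let ψ = V/F and solve Σ zᵢ(Kᵢ−1)/(1+ψ(Kᵢ−1)) = 0.
Feasibility: ΣzᵢKᵢ = 1.312, Σzᵢ/Kᵢ = 1.273 — both > 1, two phases present.
Iterate (Newton) starting at ψ = 0.34:
  ψ = 0.340: g = 0.0984, g' = -0.520 → ψ = 0.529
  ψ = 0.529: g = 0.0033, g' = -0.497 → ψ = 0.536
Converged at ψ = 0.536.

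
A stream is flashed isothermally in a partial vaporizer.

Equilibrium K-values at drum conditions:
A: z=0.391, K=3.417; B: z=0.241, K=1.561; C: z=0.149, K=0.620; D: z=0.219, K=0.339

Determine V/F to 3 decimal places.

Material balance + equilibrium reduce to Σ zᵢ(Kᵢ−1)/(1+V/F(Kᵢ−1)) = 0.
Check two-phase: ΣzᵢKᵢ = 1.879 > 1 and Σzᵢ/Kᵢ = 1.155 > 1, so g(0) = 0.879 > 0 and g(1) = -0.155 < 0.
Newton–Raphson from V/F = 0.65:
  V/F = 0.650: g = 0.1376, g' = -0.718 → V/F = 0.842
  V/F = 0.842: g = -0.0062, g' = -0.816 → V/F = 0.834
Converged at V/F = 0.834.

V/F = 0.834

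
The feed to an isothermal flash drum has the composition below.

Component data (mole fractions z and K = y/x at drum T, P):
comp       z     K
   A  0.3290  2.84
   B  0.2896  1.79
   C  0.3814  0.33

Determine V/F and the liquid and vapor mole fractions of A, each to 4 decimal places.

V/F = 0.6191, x_A = 0.1538, y_A = 0.4368

Rachford–Rice: g(V/F) = Σ zᵢ(Kᵢ−1)/(1+V/F(Kᵢ−1)) = 0.
Check two-phase: ΣzᵢKᵢ = 1.5786 > 1 and Σzᵢ/Kᵢ = 1.4334 > 1, so g(0) = 0.5786 > 0 and g(1) = -0.4334 < 0.
Newton–Raphson from V/F = 0.5:
  V/F = 0.5000: g = 0.09503, g' = -0.7822 → V/F = 0.6215
  V/F = 0.6215: g = -0.00201, g' = -0.8264 → V/F = 0.6191
Converged at V/F = 0.6191.
Compositions from xᵢ = zᵢ/(1+V/F(Kᵢ−1)), yᵢ = Kᵢxᵢ:
  A: x = 0.1538, y = 0.4368
  B: x = 0.1945, y = 0.3481
  C: x = 0.6517, y = 0.2151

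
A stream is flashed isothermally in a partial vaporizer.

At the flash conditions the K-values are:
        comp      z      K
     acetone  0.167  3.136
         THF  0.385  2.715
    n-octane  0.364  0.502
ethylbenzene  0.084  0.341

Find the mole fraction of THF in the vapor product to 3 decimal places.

y_THF = 0.444

Material balance + equilibrium reduce to Σ zᵢ(Kᵢ−1)/(1+V/F(Kᵢ−1)) = 0.
g(0) = ΣzᵢKᵢ − 1 = 0.780 and g(1) = 1 − Σzᵢ/Kᵢ = -0.166, so a root lies in (0, 1).
Newton–Raphson from V/F = 0.5:
  V/F = 0.500: g = 0.2040, g' = -0.748 → V/F = 0.773
  V/F = 0.773: g = 0.0109, g' = -0.708 → V/F = 0.788
Converged at V/F = 0.788.
Compositions from xᵢ = zᵢ/(1+V/F(Kᵢ−1)), yᵢ = Kᵢxᵢ:
  acetone: x = 0.062, y = 0.195
  THF: x = 0.164, y = 0.444
  n-octane: x = 0.599, y = 0.301
  ethylbenzene: x = 0.175, y = 0.060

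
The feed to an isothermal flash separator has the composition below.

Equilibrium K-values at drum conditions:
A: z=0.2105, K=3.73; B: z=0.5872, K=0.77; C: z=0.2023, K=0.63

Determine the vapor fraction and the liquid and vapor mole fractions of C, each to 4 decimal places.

Material balance + equilibrium reduce to Σ zᵢ(Kᵢ−1)/(1+ψ(Kᵢ−1)) = 0.
Feasibility: ΣzᵢKᵢ = 1.3648, Σzᵢ/Kᵢ = 1.1401 — both > 1, two phases present.
Newton–Raphson from ψ = 0.5:
  ψ = 0.5000: g = -0.00146, g' = -0.3618 → ψ = 0.4960
Converged at ψ = 0.4960.
Compositions from xᵢ = zᵢ/(1+ψ(Kᵢ−1)), yᵢ = Kᵢxᵢ:
  A: x = 0.0894, y = 0.3335
  B: x = 0.6628, y = 0.5104
  C: x = 0.2478, y = 0.1561

ψ = 0.4960, x_C = 0.2478, y_C = 0.1561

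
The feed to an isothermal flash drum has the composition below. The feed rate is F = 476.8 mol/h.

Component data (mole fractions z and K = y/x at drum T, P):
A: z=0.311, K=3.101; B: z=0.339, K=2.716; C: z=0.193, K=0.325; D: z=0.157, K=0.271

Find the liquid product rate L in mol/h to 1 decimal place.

L = 122.6 mol/h

Let ψ = V/F and solve Σ zᵢ(Kᵢ−1)/(1+ψ(Kᵢ−1)) = 0.
Check two-phase: ΣzᵢKᵢ = 1.990 > 1 and Σzᵢ/Kᵢ = 1.398 > 1, so g(0) = 0.990 > 0 and g(1) = -0.398 < 0.
Newton iteration, ψ⁰ = 0.5:
  ψ = 0.500: g = 0.2550, g' = -1.023 → ψ = 0.749
  ψ = 0.749: g = -0.0076, g' = -1.164 → ψ = 0.743
Converged at ψ = 0.743.
Then V = ψ·F = 0.7428·476.8 = 354.2 mol/h and L = F − V = 122.6 mol/h.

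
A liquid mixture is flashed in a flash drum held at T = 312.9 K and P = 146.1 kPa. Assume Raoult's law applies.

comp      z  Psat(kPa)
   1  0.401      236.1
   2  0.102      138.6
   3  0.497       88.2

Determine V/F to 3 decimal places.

V/F = 0.203

Raoult's law: Kᵢ = Pᵢˢᵃᵗ/P = Pᵢˢᵃᵗ/146.1.
  K_1 = 236.1/146.1 = 1.61602, K_2 = 138.6/146.1 = 0.94867, K_3 = 88.2/146.1 = 0.60370
Material balance + equilibrium reduce to Σ zᵢ(Kᵢ−1)/(1+V/F(Kᵢ−1)) = 0.
Feasibility: ΣzᵢKᵢ = 1.045, Σzᵢ/Kᵢ = 1.179 — both > 1, two phases present.
Newton iteration, V/F⁰ = 0.3:
  V/F = 0.300: g = -0.0204, g' = -0.209 → V/F = 0.203
Converged at V/F = 0.203.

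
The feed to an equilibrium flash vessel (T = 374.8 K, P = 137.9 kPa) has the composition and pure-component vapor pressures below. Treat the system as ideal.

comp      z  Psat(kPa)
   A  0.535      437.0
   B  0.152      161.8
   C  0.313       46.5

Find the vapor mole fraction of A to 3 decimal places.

y_A = 0.617

Raoult's law: Kᵢ = Pᵢˢᵃᵗ/P = Pᵢˢᵃᵗ/137.9.
  K_A = 437.0/137.9 = 3.16896, K_B = 161.8/137.9 = 1.17331, K_C = 46.5/137.9 = 0.33720
Let β = V/F and solve Σ zᵢ(Kᵢ−1)/(1+β(Kᵢ−1)) = 0.
Feasibility: ΣzᵢKᵢ = 1.979, Σzᵢ/Kᵢ = 1.227 — both > 1, two phases present.
Iterate (Newton) starting at β = 0.56:
  β = 0.560: g = 0.2181, g' = -0.865 → β = 0.812
  β = 0.812: g = -0.0061, g' = -0.979 → β = 0.806
Converged at β = 0.806.
Compositions from xᵢ = zᵢ/(1+β(Kᵢ−1)), yᵢ = Kᵢxᵢ:
  A: x = 0.195, y = 0.617
  B: x = 0.133, y = 0.156
  C: x = 0.672, y = 0.227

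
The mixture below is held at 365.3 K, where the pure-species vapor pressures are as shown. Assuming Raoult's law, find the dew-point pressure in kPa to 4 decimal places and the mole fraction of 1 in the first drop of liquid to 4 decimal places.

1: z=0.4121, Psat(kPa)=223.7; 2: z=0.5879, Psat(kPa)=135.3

At the dew point ψ → 1, so Σzᵢ/Kᵢ = 1 with Kᵢ = Pᵢˢᵃᵗ/P ⇒ 1/P = Σzᵢ/Pᵢˢᵃᵗ.
1/P = 0.4121/223.7 + 0.5879/135.3 = 0.0061874 ⇒ P = 161.6199 kPa
xᵢ = zᵢP/Pᵢˢᵃᵗ ⇒ x_1 = 0.4121·161.6199/223.7 = 0.2977

Pdew = 161.6199 kPa, x_1 = 0.2977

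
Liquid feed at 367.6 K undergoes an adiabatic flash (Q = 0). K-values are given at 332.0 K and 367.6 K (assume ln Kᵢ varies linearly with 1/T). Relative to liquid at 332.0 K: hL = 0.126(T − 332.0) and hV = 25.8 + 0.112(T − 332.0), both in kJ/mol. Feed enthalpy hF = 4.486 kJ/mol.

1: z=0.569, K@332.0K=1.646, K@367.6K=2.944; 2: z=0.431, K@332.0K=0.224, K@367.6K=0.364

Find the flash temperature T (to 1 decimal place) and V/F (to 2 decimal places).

T = 335.0 K, V/F = 0.16

Adiabatic flash: solve Rachford–Rice at each trial T, then check hF = ψ·hV(T) + (1−ψ)·hL(T).
  T = 332.0 K: K = (1.646, 0.224), RR gives ψ = 0.066, H_out = 1.704 kJ/mol
  T = 367.6 K: K = (2.944, 0.364), RR gives ψ = 0.673, H_out = 21.512 kJ/mol
  T = 349.8 K: K = (2.234, 0.289), RR gives ψ = 0.451, H_out = 13.770 kJ/mol
  T = 340.9 K: K = (1.925, 0.255), RR gives ψ = 0.298, H_out = 8.780 kJ/mol
  T = 336.4 K: K = (1.780, 0.239), RR gives ψ = 0.196, H_out = 5.590 kJ/mol
  T = 334.2 K: K = (1.712, 0.232), RR gives ψ = 0.135, H_out = 3.766 kJ/mol
  T = 335.3 K: K = (1.746, 0.235), RR gives ψ = 0.167, H_out = 4.704 kJ/mol
Linear interpolation between T = 334.2 (H_out = 3.766) and T = 335.3 (H_out = 4.704) on hF = 4.486 gives T ≈ 335.0 K, at which ψ = 0.16.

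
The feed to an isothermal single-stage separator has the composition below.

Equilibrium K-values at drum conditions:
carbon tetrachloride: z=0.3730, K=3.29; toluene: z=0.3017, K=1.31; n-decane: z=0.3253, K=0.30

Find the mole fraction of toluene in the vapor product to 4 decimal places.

Material balance + equilibrium reduce to Σ zᵢ(Kᵢ−1)/(1+V/F(Kᵢ−1)) = 0.
Check two-phase: ΣzᵢKᵢ = 1.7200 > 1 and Σzᵢ/Kᵢ = 1.4280 > 1, so g(0) = 0.7200 > 0 and g(1) = -0.4280 < 0.
Newton iteration, V/F⁰ = 0.55:
  V/F = 0.5500: g = 0.08768, g' = -0.8257 → V/F = 0.6562
  V/F = 0.6562: g = -0.00214, g' = -0.8776 → V/F = 0.6537
Converged at V/F = 0.6537.
Compositions from xᵢ = zᵢ/(1+V/F(Kᵢ−1)), yᵢ = Kᵢxᵢ:
  carbon tetrachloride: x = 0.1494, y = 0.4914
  toluene: x = 0.2509, y = 0.3286
  n-decane: x = 0.5998, y = 0.1799

y_toluene = 0.3286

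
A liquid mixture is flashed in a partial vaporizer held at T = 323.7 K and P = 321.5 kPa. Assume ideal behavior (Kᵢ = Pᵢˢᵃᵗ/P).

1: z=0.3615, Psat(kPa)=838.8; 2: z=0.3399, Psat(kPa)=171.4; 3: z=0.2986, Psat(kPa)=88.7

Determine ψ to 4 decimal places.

ψ = 0.2146

Raoult's law: Kᵢ = Pᵢˢᵃᵗ/P = Pᵢˢᵃᵗ/321.5.
  K_1 = 838.8/321.5 = 2.609020, K_2 = 171.4/321.5 = 0.533126, K_3 = 88.7/321.5 = 0.275894
Rachford–Rice: g(ψ) = Σ zᵢ(Kᵢ−1)/(1+ψ(Kᵢ−1)) = 0.
Check two-phase: ΣzᵢKᵢ = 1.2068 > 1 and Σzᵢ/Kᵢ = 1.8584 > 1, so g(0) = 0.2068 > 0 and g(1) = -0.8584 < 0.
Newton iteration, ψ⁰ = 0.55:
  ψ = 0.5500: g = -0.26426, g' = -0.8299 → ψ = 0.2316
  ψ = 0.2316: g = -0.01395, g' = -0.8159 → ψ = 0.2145
  ψ = 0.2145: g = 0.00010, g' = -0.8282 → ψ = 0.2146
Converged at ψ = 0.2146.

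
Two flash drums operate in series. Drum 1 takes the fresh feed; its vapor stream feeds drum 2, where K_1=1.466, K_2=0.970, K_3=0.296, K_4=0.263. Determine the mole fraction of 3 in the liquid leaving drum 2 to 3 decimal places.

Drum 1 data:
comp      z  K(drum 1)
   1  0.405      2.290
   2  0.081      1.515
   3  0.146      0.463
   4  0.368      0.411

Drum 1:
Rachford–Rice: g(ψ₁) = Σ zᵢ(Kᵢ−1)/(1+ψ₁(Kᵢ−1)) = 0.
g(0) = ΣzᵢKᵢ − 1 = 0.269 and g(1) = 1 − Σzᵢ/Kᵢ = -0.441, so a root lies in (0, 1).
Iterate (Newton) starting at ψ₁ = 0.5:
  ψ₁ = 0.500: g = -0.0636, g' = -0.598 → ψ₁ = 0.394
  ψ₁ = 0.394: g = -0.0004, g' = -0.595 → ψ₁ = 0.393
Converged at ψ₁ = 0.393.
Drum-1 compositions:
  1: x = 0.269, y = 0.615
  2: x = 0.067, y = 0.102
  3: x = 0.185, y = 0.086
  4: x = 0.479, y = 0.197
Drum-2 feed = drum-1 vapor: z₂ = (0.6155, 0.1021, 0.0857, 0.1968).
Drum 2:
Material balance + equilibrium reduce to Σ zᵢ(Kᵢ−1)/(1+ψ₂(Kᵢ−1)) = 0.
g(0) = ΣzᵢKᵢ − 1 = 0.078 and g(1) = 1 − Σzᵢ/Kᵢ = -0.563, so a root lies in (0, 1).
Newton–Raphson from ψ₂ = 0.5:
  ψ₂ = 0.500: g = -0.0933, g' = -0.457 → ψ₂ = 0.296
  ψ₂ = 0.296: g = -0.0128, g' = -0.346 → ψ₂ = 0.259
  ψ₂ = 0.259: g = -0.0002, g' = -0.333 → ψ₂ = 0.258
Converged at ψ₂ = 0.258.
  1: x = 0.549, y = 0.805
  2: x = 0.103, y = 0.100
  3: x = 0.105, y = 0.031
  4: x = 0.243, y = 0.064

x_3 (drum 2) = 0.105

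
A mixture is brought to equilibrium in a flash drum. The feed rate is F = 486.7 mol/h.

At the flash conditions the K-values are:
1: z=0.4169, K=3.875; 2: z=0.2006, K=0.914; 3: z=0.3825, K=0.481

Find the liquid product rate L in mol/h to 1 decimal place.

Material balance + equilibrium reduce to Σ zᵢ(Kᵢ−1)/(1+ψ(Kᵢ−1)) = 0.
Feasibility: ΣzᵢKᵢ = 1.9828, Σzᵢ/Kᵢ = 1.1223 — both > 1, two phases present.
Newton iteration, ψ⁰ = 0.55:
  ψ = 0.5500: g = 0.16841, g' = -0.7206 → ψ = 0.7837
  ψ = 0.7837: g = 0.01531, g' = -0.6201 → ψ = 0.8084
Converged at ψ = 0.8084.
Then V = ψ·F = 0.8084·486.7 = 393.5 mol/h and L = F − V = 93.2 mol/h.

L = 93.2 mol/h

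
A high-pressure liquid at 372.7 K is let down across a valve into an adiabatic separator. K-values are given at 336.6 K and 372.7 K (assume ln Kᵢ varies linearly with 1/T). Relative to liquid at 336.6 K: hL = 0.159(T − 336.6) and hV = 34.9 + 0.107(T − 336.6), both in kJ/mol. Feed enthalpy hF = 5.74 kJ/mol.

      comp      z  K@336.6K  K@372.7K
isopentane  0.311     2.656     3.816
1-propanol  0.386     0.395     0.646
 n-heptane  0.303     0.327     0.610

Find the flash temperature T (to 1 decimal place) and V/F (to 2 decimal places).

T = 342.2 K, V/F = 0.14

Adiabatic flash: solve Rachford–Rice at each trial T, then check hF = ψ·hV(T) + (1−ψ)·hL(T).
  T = 336.6 K: K = (2.656, 0.395, 0.327), RR gives ψ = 0.074, H_out = 2.572 kJ/mol
  T = 372.7 K: K = (3.816, 0.646, 0.610), RR gives ψ = 0.596, H_out = 25.411 kJ/mol
  T = 354.6 K: K = (3.211, 0.511, 0.453), RR gives ψ = 0.293, H_out = 12.809 kJ/mol
  T = 345.6 K: K = (2.928, 0.451, 0.387), RR gives ψ = 0.181, H_out = 7.665 kJ/mol
  T = 341.1 K: K = (2.790, 0.422, 0.356), RR gives ψ = 0.128, H_out = 5.137 kJ/mol
  T = 343.4 K: K = (2.860, 0.437, 0.371), RR gives ψ = 0.155, H_out = 6.431 kJ/mol
Linear interpolation between T = 341.1 (H_out = 5.137) and T = 343.4 (H_out = 6.431) on hF = 5.74 gives T ≈ 342.2 K, at which ψ = 0.14.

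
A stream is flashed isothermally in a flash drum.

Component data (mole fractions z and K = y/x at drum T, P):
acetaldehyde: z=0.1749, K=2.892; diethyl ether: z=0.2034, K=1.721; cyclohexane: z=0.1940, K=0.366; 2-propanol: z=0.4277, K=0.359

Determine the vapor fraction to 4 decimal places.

Let ψ = V/F and solve Σ zᵢ(Kᵢ−1)/(1+ψ(Kᵢ−1)) = 0.
Feasibility: ΣzᵢKᵢ = 1.0804, Σzᵢ/Kᵢ = 1.9001 — both > 1, two phases present.
Newton–Raphson from ψ = 0.7:
  ψ = 0.7000: g = -0.47860, g' = -0.9929 → ψ = 0.2180
  ψ = 0.2180: g = -0.10036, g' = -0.7353 → ψ = 0.0815
  ψ = 0.0815: g = 0.00629, g' = -0.8467 → ψ = 0.0889
Converged at ψ = 0.0889.

ψ = 0.0889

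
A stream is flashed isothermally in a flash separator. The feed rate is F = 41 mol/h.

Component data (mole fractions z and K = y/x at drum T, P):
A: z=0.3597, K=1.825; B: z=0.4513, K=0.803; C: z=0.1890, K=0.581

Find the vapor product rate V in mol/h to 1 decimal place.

Material balance + equilibrium reduce to Σ zᵢ(Kᵢ−1)/(1+ψ(Kᵢ−1)) = 0.
Check two-phase: ΣzᵢKᵢ = 1.1287 > 1 and Σzᵢ/Kᵢ = 1.0844 > 1, so g(0) = 0.1287 > 0 and g(1) = -0.0844 < 0.
Newton iteration, ψ⁰ = 0.5:
  ψ = 0.5000: g = 0.01129, g' = -0.1974 → ψ = 0.5572
  ψ = 0.5572: g = 0.00012, g' = -0.1935 → ψ = 0.5578
Converged at ψ = 0.5578.
Then V = ψ·F = 0.5578·41 = 22.9 mol/h and L = F − V = 18.1 mol/h.

V = 22.9 mol/h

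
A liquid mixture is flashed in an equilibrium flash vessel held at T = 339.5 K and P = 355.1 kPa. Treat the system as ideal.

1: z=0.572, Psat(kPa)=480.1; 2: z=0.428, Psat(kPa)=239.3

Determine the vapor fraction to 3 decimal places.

Raoult's law: Kᵢ = Pᵢˢᵃᵗ/P = Pᵢˢᵃᵗ/355.1.
  K_1 = 480.1/355.1 = 1.35201, K_2 = 239.3/355.1 = 0.67389
Let ψ = V/F and solve Σ zᵢ(Kᵢ−1)/(1+ψ(Kᵢ−1)) = 0.
Feasibility: ΣzᵢKᵢ = 1.062, Σzᵢ/Kᵢ = 1.058 — both > 1, two phases present.
Iterate (Newton) starting at ψ = 0.5:
  ψ = 0.500: g = 0.0045, g' = -0.116 → ψ = 0.538
Converged at ψ = 0.538.

ψ = 0.538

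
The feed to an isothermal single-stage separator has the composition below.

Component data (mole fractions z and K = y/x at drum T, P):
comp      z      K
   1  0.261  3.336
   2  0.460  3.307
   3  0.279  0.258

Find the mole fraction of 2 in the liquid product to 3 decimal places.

Newton–Raphson from ψ = 0.5:
  ψ = 0.500: g = 0.4449, g' = -1.219 → ψ = 0.865
  ψ = 0.865: g = -0.0217, g' = -1.626 → ψ = 0.852
  ψ = 0.852: g = -0.0004, g' = -1.571 → ψ = 0.851
Converged at ψ = 0.851.
Compositions from xᵢ = zᵢ/(1+ψ(Kᵢ−1)), yᵢ = Kᵢxᵢ:
  1: x = 0.087, y = 0.291
  2: x = 0.155, y = 0.513
  3: x = 0.757, y = 0.195

x_2 = 0.155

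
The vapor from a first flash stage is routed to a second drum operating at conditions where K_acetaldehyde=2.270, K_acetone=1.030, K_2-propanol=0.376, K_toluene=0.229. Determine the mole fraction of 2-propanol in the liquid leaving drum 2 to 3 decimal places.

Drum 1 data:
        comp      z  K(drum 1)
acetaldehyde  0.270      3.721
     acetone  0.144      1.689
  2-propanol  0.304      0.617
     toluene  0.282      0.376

Drum 1:
Material balance + equilibrium reduce to Σ zᵢ(Kᵢ−1)/(1+ψ₁(Kᵢ−1)) = 0.
Check two-phase: ΣzᵢKᵢ = 1.541 > 1 and Σzᵢ/Kᵢ = 1.401 > 1, so g(0) = 0.541 > 0 and g(1) = -0.401 < 0.
Iterate (Newton) starting at ψ₁ = 0.5:
  ψ₁ = 0.500: g = -0.0147, g' = -0.697 → ψ₁ = 0.479
Converged at ψ₁ = 0.479.
Drum-1 compositions:
  acetaldehyde: x = 0.117, y = 0.436
  acetone: x = 0.108, y = 0.183
  2-propanol: x = 0.372, y = 0.230
  toluene: x = 0.402, y = 0.151
Drum-2 feed = drum-1 vapor: z₂ = (0.4362, 0.1829, 0.2297, 0.1512).
Drum 2:
Rachford–Rice: g(ψ₂) = Σ zᵢ(Kᵢ−1)/(1+ψ₂(Kᵢ−1)) = 0.
Feasibility: ΣzᵢKᵢ = 1.300, Σzᵢ/Kᵢ = 1.641 — both > 1, two phases present.
Iterate (Newton) starting at ψ₂ = 0.34:
  ψ₂ = 0.340: g = 0.0524, g' = -0.653 → ψ₂ = 0.420
Converged at ψ₂ = 0.420.
  acetaldehyde: x = 0.284, y = 0.646
  acetone: x = 0.181, y = 0.186
  2-propanol: x = 0.311, y = 0.117
  toluene: x = 0.224, y = 0.051

x_2-propanol (drum 2) = 0.311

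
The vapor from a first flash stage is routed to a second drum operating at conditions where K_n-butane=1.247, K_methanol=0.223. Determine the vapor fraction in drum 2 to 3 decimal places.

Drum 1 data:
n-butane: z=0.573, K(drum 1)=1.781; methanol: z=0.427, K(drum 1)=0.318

Drum 1:
Let ψ₁ = V/F and solve Σ zᵢ(Kᵢ−1)/(1+ψ₁(Kᵢ−1)) = 0.
Check two-phase: ΣzᵢKᵢ = 1.156 > 1 and Σzᵢ/Kᵢ = 1.664 > 1, so g(0) = 0.156 > 0 and g(1) = -0.664 < 0.
Binary case is linear: z₁(K₁−1)(1+ψ₁(K₂−1)) + z₂(K₂−1)(1+ψ₁(K₁−1)) = 0
⇒ ψ₁ = [z₁(K₁−1)+z₂(K₂−1)] / [−(K₁−1)(K₂−1)] = 0.1563/0.5326 = 0.293
Drum-1 compositions:
  n-butane: x = 0.466, y = 0.830
  methanol: x = 0.534, y = 0.170
Drum-2 feed = drum-1 vapor: z₂ = (0.8302, 0.1698).
Drum 2:
Newton–Raphson from ψ₂ = 0.65:
  ψ₂ = 0.650: g = -0.0898, g' = -0.456 → ψ₂ = 0.453
  ψ₂ = 0.453: g = -0.0191, g' = -0.285 → ψ₂ = 0.386
  ψ₂ = 0.386: g = -0.0012, g' = -0.251 → ψ₂ = 0.381
Converged at ψ₂ = 0.381.
  n-butane: x = 0.759, y = 0.946
  methanol: x = 0.241, y = 0.054

V/F (drum 2) = 0.381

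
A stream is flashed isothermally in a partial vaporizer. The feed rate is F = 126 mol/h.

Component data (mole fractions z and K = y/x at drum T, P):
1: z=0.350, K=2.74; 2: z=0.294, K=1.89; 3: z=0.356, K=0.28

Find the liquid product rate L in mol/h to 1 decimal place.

Rachford–Rice: g(V/F) = Σ zᵢ(Kᵢ−1)/(1+V/F(Kᵢ−1)) = 0.
Check two-phase: ΣzᵢKᵢ = 1.614 > 1 and Σzᵢ/Kᵢ = 1.555 > 1, so g(0) = 0.614 > 0 and g(1) = -0.555 < 0.
Newton–Raphson from V/F = 0.31:
  V/F = 0.310: g = 0.2707, g' = -0.896 → V/F = 0.612
  V/F = 0.612: g = 0.0060, g' = -0.936 → V/F = 0.619
  V/F = 0.619: g = -0.0000, g' = -0.943 → V/F = 0.618
Converged at V/F = 0.618.
Then V = V/F·F = 0.6185·126 = 77.9 mol/h and L = F − V = 48.1 mol/h.

L = 48.1 mol/h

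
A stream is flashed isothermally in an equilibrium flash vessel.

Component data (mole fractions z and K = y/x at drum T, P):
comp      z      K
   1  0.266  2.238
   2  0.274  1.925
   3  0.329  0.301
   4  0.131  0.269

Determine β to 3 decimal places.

Newton iteration, β⁰ = 0.5:
  β = 0.500: g = -0.1278, g' = -0.819 → β = 0.344
  β = 0.344: g = -0.0075, g' = -0.739 → β = 0.334
Converged at β = 0.334.

β = 0.334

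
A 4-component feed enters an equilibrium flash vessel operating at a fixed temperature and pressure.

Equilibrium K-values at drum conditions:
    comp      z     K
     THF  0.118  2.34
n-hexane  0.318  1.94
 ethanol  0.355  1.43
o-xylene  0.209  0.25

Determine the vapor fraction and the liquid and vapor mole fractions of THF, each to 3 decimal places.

ψ = 0.764, x_THF = 0.058, y_THF = 0.136

Material balance + equilibrium reduce to Σ zᵢ(Kᵢ−1)/(1+ψ(Kᵢ−1)) = 0.
Feasibility: ΣzᵢKᵢ = 1.453, Σzᵢ/Kᵢ = 1.299 — both > 1, two phases present.
Newton–Raphson from ψ = 0.5:
  ψ = 0.500: g = 0.1729, g' = -0.551 → ψ = 0.813
  ψ = 0.813: g = -0.0439, g' = -0.948 → ψ = 0.767
  ψ = 0.767: g = -0.0027, g' = -0.836 → ψ = 0.764
Converged at ψ = 0.764.
Compositions from xᵢ = zᵢ/(1+ψ(Kᵢ−1)), yᵢ = Kᵢxᵢ:
  THF: x = 0.058, y = 0.136
  n-hexane: x = 0.185, y = 0.359
  ethanol: x = 0.267, y = 0.382
  o-xylene: x = 0.489, y = 0.122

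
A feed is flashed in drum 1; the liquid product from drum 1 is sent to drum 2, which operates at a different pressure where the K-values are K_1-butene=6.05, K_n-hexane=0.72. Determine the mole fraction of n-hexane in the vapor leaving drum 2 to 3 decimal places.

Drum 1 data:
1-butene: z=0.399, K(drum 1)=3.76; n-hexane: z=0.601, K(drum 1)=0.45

Drum 1:
Binary case is linear: z₁(K₁−1)(1+ψ₁(K₂−1)) + z₂(K₂−1)(1+ψ₁(K₁−1)) = 0
⇒ ψ₁ = [z₁(K₁−1)+z₂(K₂−1)] / [−(K₁−1)(K₂−1)] = 0.7707/1.5180 = 0.508
Drum-1 compositions:
  1-butene: x = 0.166, y = 0.625
  n-hexane: x = 0.834, y = 0.375
Drum-2 feed = drum-1 liquid: z₂ = (0.1662, 0.8338).
Drum 2:
Material balance + equilibrium reduce to Σ zᵢ(Kᵢ−1)/(1+ψ₂(Kᵢ−1)) = 0.
Check two-phase: ΣzᵢKᵢ = 1.606 > 1 and Σzᵢ/Kᵢ = 1.186 > 1, so g(0) = 0.606 > 0 and g(1) = -0.186 < 0.
Newton–Raphson from ψ₂ = 0.5:
  ψ₂ = 0.500: g = -0.0334, g' = -0.429 → ψ₂ = 0.422
  ψ₂ = 0.422: g = 0.0032, g' = -0.516 → ψ₂ = 0.428
Converged at ψ₂ = 0.428.
  1-butene: x = 0.053, y = 0.318
  n-hexane: x = 0.947, y = 0.682

y_n-hexane (drum 2) = 0.682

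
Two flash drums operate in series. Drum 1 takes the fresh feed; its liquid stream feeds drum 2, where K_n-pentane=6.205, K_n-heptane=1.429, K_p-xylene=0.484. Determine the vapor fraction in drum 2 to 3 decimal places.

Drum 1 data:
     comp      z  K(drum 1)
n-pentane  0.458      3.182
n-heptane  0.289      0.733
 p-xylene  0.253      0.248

V/F (drum 2) = 0.645

Drum 1:
Rachford–Rice: g(ψ₁) = Σ zᵢ(Kᵢ−1)/(1+ψ₁(Kᵢ−1)) = 0.
Feasibility: ΣzᵢKᵢ = 1.732, Σzᵢ/Kᵢ = 1.558 — both > 1, two phases present.
Newton–Raphson from ψ₁ = 0.51:
  ψ₁ = 0.510: g = 0.0751, g' = -0.893 → ψ₁ = 0.594
Converged at ψ₁ = 0.594.
Drum-1 compositions:
  n-pentane: x = 0.200, y = 0.635
  n-heptane: x = 0.343, y = 0.252
  p-xylene: x = 0.457, y = 0.113
Drum-2 feed = drum-1 liquid: z₂ = (0.1995, 0.3434, 0.4570).
Drum 2:
Material balance + equilibrium reduce to Σ zᵢ(Kᵢ−1)/(1+ψ₂(Kᵢ−1)) = 0.
Check two-phase: ΣzᵢKᵢ = 1.950 > 1 and Σzᵢ/Kᵢ = 1.217 > 1, so g(0) = 0.950 > 0 and g(1) = -0.217 < 0.
Iterate (Newton) starting at ψ₂ = 0.5:
  ψ₂ = 0.500: g = 0.0918, g' = -0.680 → ψ₂ = 0.635
  ψ₂ = 0.635: g = 0.0063, g' = -0.600 → ψ₂ = 0.645
Converged at ψ₂ = 0.645.
  n-pentane: x = 0.046, y = 0.284
  n-heptane: x = 0.269, y = 0.384
  p-xylene: x = 0.685, y = 0.332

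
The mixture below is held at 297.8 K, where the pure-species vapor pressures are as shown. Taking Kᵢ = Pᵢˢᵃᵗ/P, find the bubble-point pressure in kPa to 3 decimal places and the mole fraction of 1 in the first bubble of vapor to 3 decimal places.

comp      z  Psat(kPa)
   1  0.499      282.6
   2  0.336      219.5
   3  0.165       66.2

Pbub = 225.692 kPa, y_1 = 0.625

At the bubble point ψ → 0, so ΣzᵢKᵢ = 1 with Kᵢ = Pᵢˢᵃᵗ/P ⇒ P = ΣzᵢPᵢˢᵃᵗ.
P = 0.499·282.6 + 0.336·219.5 + 0.165·66.2 = 225.692 kPa
yᵢ = zᵢPᵢˢᵃᵗ/P ⇒ y_1 = 0.499·282.6/225.692 = 0.625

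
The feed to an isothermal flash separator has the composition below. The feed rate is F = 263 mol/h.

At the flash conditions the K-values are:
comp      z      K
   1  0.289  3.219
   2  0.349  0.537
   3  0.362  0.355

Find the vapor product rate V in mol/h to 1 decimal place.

V = 52.1 mol/h

Material balance + equilibrium reduce to Σ zᵢ(Kᵢ−1)/(1+ψ(Kᵢ−1)) = 0.
g(0) = ΣzᵢKᵢ − 1 = 0.246 and g(1) = 1 − Σzᵢ/Kᵢ = -0.759, so a root lies in (0, 1).
Newton iteration, ψ⁰ = 0.55:
  ψ = 0.550: g = -0.2898, g' = -0.785 → ψ = 0.181
  ψ = 0.181: g = 0.0170, g' = -1.007 → ψ = 0.198
Converged at ψ = 0.198.
Then V = ψ·F = 0.1980·263 = 52.1 mol/h and L = F − V = 210.9 mol/h.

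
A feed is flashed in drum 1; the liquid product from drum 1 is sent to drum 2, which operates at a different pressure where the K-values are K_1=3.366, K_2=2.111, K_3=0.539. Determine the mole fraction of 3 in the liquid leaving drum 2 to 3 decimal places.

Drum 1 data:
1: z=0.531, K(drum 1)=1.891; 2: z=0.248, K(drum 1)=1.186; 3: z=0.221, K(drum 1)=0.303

x_3 (drum 2) = 0.788

Drum 1:
Let ψ₁ = V/F and solve Σ zᵢ(Kᵢ−1)/(1+ψ₁(Kᵢ−1)) = 0.
Feasibility: ΣzᵢKᵢ = 1.365, Σzᵢ/Kᵢ = 1.219 — both > 1, two phases present.
Newton iteration, ψ₁⁰ = 0.59:
  ψ₁ = 0.590: g = 0.0900, g' = -0.498 → ψ₁ = 0.771
  ψ₁ = 0.771: g = -0.0121, g' = -0.656 → ψ₁ = 0.752
Converged at ψ₁ = 0.752.
Drum-1 compositions:
  1: x = 0.318, y = 0.601
  2: x = 0.218, y = 0.258
  3: x = 0.464, y = 0.141
Drum-2 feed = drum-1 liquid: z₂ = (0.3179, 0.2176, 0.4645).
Drum 2:
Iterate (Newton) starting at ψ₂ = 0.47:
  ψ₂ = 0.470: g = 0.2416, g' = -0.676 → ψ₂ = 0.828
  ψ₂ = 0.828: g = 0.0340, g' = -0.534 → ψ₂ = 0.891
Converged at ψ₂ = 0.891.
  1: x = 0.102, y = 0.344
  2: x = 0.109, y = 0.231
  3: x = 0.788, y = 0.425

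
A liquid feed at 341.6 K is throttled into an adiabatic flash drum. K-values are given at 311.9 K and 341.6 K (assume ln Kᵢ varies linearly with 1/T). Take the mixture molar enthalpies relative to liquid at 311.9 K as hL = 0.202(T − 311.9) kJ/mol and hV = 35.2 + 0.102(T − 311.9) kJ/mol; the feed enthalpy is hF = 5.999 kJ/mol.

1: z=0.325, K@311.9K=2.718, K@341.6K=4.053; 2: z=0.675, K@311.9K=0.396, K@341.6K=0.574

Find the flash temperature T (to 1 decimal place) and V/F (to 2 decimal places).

Adiabatic flash: solve Rachford–Rice at each trial T, then check hF = ψ·hV(T) + (1−ψ)·hL(T).
  T = 311.9 K: K = (2.718, 0.396), RR gives ψ = 0.145, H_out = 5.110 kJ/mol
  T = 341.6 K: K = (4.053, 0.574), RR gives ψ = 0.542, H_out = 23.462 kJ/mol
  T = 326.8 K: K = (3.352, 0.481), RR gives ψ = 0.339, H_out = 14.447 kJ/mol
  T = 319.4 K: K = (3.028, 0.438), RR gives ψ = 0.245, H_out = 9.961 kJ/mol
  T = 315.6 K: K = (2.868, 0.416), RR gives ψ = 0.196, H_out = 7.559 kJ/mol
  T = 313.8 K: K = (2.795, 0.406), RR gives ψ = 0.171, H_out = 6.383 kJ/mol
Linear interpolation between T = 311.9 (H_out = 5.110) and T = 313.8 (H_out = 6.383) on hF = 5.999 gives T ≈ 313.2 K, at which ψ = 0.16.

T = 313.2 K, V/F = 0.16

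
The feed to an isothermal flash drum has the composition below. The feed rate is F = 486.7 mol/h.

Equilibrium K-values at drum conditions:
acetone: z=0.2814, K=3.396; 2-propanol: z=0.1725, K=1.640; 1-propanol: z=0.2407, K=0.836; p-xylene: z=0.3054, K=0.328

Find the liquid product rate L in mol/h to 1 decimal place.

Newton iteration, β⁰ = 0.5:
  β = 0.5000: g = 0.03831, g' = -0.6954 → β = 0.5551
  β = 0.5551: g = 0.00008, g' = -0.6947 → β = 0.5552
Converged at β = 0.5552.
Then V = β·F = 0.5552·486.7 = 270.2 mol/h and L = F − V = 216.5 mol/h.

L = 216.5 mol/h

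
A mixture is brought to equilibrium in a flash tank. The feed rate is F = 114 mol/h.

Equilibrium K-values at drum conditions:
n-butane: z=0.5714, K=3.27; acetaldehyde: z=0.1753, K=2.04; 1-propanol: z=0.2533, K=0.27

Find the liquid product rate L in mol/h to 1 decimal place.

Material balance + equilibrium reduce to Σ zᵢ(Kᵢ−1)/(1+ψ(Kᵢ−1)) = 0.
Feasibility: ΣzᵢKᵢ = 2.2945, Σzᵢ/Kᵢ = 1.1988 — both > 1, two phases present.
Newton iteration, ψ⁰ = 0.41:
  ψ = 0.4100: g = 0.53574, g' = -1.1580 → ψ = 0.8726
  ψ = 0.8726: g = 0.02127, g' = -1.4080 → ψ = 0.8878
  ψ = 0.8878: g = -0.00042, g' = -1.4649 → ψ = 0.8875
Converged at ψ = 0.8875.
Then V = ψ·F = 0.8875·114 = 101.2 mol/h and L = F − V = 12.8 mol/h.

L = 12.8 mol/h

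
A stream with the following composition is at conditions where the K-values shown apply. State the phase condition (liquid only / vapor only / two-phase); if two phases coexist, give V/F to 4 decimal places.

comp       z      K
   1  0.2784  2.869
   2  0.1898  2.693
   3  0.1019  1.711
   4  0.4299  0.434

two-phase, V/F = 0.7255

ΣzᵢKᵢ = 1.6708; Σzᵢ/Kᵢ = 1.2176.
Both exceed 1, so a two-phase solution exists.
Newton iteration, ψ⁰ = 0.5:
  ψ = 0.5000: g = 0.15708, g' = -0.7154 → ψ = 0.7196
  ψ = 0.7196: g = 0.00416, g' = -0.7020 → ψ = 0.7255
Converged at ψ = 0.7255.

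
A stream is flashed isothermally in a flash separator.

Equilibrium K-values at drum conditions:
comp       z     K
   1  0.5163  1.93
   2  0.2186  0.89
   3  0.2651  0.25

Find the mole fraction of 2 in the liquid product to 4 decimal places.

x_2 = 0.2306

Material balance + equilibrium reduce to Σ zᵢ(Kᵢ−1)/(1+ψ(Kᵢ−1)) = 0.
Check two-phase: ΣzᵢKᵢ = 1.2573 > 1 and Σzᵢ/Kᵢ = 1.5735 > 1, so g(0) = 0.2573 > 0 and g(1) = -0.5735 < 0.
Newton iteration, ψ⁰ = 0.5:
  ψ = 0.5000: g = -0.01581, g' = -0.5928 → ψ = 0.4733
  ψ = 0.4733: g = -0.00022, g' = -0.5767 → ψ = 0.4729
Converged at ψ = 0.4729.
Compositions from xᵢ = zᵢ/(1+ψ(Kᵢ−1)), yᵢ = Kᵢxᵢ:
  1: x = 0.3586, y = 0.6921
  2: x = 0.2306, y = 0.2052
  3: x = 0.4108, y = 0.1027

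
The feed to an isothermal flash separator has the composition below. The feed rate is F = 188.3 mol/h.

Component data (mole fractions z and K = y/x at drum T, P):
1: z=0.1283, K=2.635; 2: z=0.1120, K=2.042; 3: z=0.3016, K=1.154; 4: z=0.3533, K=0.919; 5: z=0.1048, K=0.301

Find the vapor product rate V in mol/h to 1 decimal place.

Newton–Raphson from ψ = 0.5:
  ψ = 0.5000: g = 0.09283, g' = -0.2861 → ψ = 0.8245
  ψ = 0.8245: g = -0.01024, g' = -0.3909 → ψ = 0.7983
  ψ = 0.7983: g = -0.00027, g' = -0.3712 → ψ = 0.7976
Converged at ψ = 0.7976.
Then V = ψ·F = 0.7976·188.3 = 150.2 mol/h and L = F − V = 38.1 mol/h.

V = 150.2 mol/h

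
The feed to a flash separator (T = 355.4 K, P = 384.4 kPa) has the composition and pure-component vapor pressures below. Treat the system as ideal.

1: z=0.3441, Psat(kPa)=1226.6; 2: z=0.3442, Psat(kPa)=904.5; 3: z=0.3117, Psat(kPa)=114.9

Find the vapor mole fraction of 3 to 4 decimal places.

Raoult's law: Kᵢ = Pᵢˢᵃᵗ/P = Pᵢˢᵃᵗ/384.4.
  K_1 = 1226.6/384.4 = 3.190947, K_2 = 904.5/384.4 = 2.353018, K_3 = 114.9/384.4 = 0.298907
Rachford–Rice: g(ψ) = Σ zᵢ(Kᵢ−1)/(1+ψ(Kᵢ−1)) = 0.
Check two-phase: ΣzᵢKᵢ = 2.0011 > 1 and Σzᵢ/Kᵢ = 1.2969 > 1, so g(0) = 1.0011 > 0 and g(1) = -0.2969 < 0.
Newton iteration, ψ⁰ = 0.5:
  ψ = 0.5000: g = 0.30108, g' = -0.9636 → ψ = 0.8125
  ψ = 0.8125: g = -0.01472, g' = -1.1838 → ψ = 0.8000
  ψ = 0.8000: g = -0.00016, g' = -1.1579 → ψ = 0.7999
Converged at ψ = 0.7999.
Compositions from xᵢ = zᵢ/(1+ψ(Kᵢ−1)), yᵢ = Kᵢxᵢ:
  1: x = 0.1250, y = 0.3989
  2: x = 0.1653, y = 0.3890
  3: x = 0.7097, y = 0.2121

y_3 = 0.2121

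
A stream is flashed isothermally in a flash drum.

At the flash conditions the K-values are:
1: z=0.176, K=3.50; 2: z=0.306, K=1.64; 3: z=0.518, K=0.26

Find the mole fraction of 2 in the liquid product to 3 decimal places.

Let ψ = V/F and solve Σ zᵢ(Kᵢ−1)/(1+ψ(Kᵢ−1)) = 0.
g(0) = ΣzᵢKᵢ − 1 = 0.253 and g(1) = 1 − Σzᵢ/Kᵢ = -1.229, so a root lies in (0, 1).
Iterate (Newton) starting at ψ = 0.46:
  ψ = 0.460: g = -0.2252, g' = -0.965 → ψ = 0.227
  ψ = 0.227: g = -0.0086, g' = -0.953 → ψ = 0.218
Converged at ψ = 0.218.
Compositions from xᵢ = zᵢ/(1+ψ(Kᵢ−1)), yᵢ = Kᵢxᵢ:
  1: x = 0.114, y = 0.399
  2: x = 0.269, y = 0.440
  3: x = 0.617, y = 0.161

x_2 = 0.269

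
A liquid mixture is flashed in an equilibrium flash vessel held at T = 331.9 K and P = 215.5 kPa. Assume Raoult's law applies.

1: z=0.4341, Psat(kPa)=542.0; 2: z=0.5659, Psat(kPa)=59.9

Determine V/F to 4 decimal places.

Raoult's law: Kᵢ = Pᵢˢᵃᵗ/P = Pᵢˢᵃᵗ/215.5.
  K_1 = 542.0/215.5 = 2.515081, K_2 = 59.9/215.5 = 0.277958
Material balance + equilibrium reduce to Σ zᵢ(Kᵢ−1)/(1+V/F(Kᵢ−1)) = 0.
Check two-phase: ΣzᵢKᵢ = 1.2491 > 1 and Σzᵢ/Kᵢ = 2.2085 > 1, so g(0) = 0.2491 > 0 and g(1) = -1.2085 < 0.
Binary case is linear: z₁(K₁−1)(1+V/F(K₂−1)) + z₂(K₂−1)(1+V/F(K₁−1)) = 0
⇒ V/F = [z₁(K₁−1)+z₂(K₂−1)] / [−(K₁−1)(K₂−1)] = 0.24909/1.09395 = 0.2277

V/F = 0.2277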